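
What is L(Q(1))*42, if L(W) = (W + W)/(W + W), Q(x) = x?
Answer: 42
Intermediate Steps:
L(W) = 1 (L(W) = (2*W)/((2*W)) = (2*W)*(1/(2*W)) = 1)
L(Q(1))*42 = 1*42 = 42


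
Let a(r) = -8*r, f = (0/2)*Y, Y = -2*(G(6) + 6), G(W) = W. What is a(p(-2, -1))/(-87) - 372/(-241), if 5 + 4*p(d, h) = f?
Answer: 29954/20967 ≈ 1.4286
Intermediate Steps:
Y = -24 (Y = -2*(6 + 6) = -2*12 = -24)
f = 0 (f = (0/2)*(-24) = (0*(½))*(-24) = 0*(-24) = 0)
p(d, h) = -5/4 (p(d, h) = -5/4 + (¼)*0 = -5/4 + 0 = -5/4)
a(p(-2, -1))/(-87) - 372/(-241) = -8*(-5/4)/(-87) - 372/(-241) = 10*(-1/87) - 372*(-1/241) = -10/87 + 372/241 = 29954/20967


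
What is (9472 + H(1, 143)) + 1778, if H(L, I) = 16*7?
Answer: 11362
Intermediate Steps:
H(L, I) = 112
(9472 + H(1, 143)) + 1778 = (9472 + 112) + 1778 = 9584 + 1778 = 11362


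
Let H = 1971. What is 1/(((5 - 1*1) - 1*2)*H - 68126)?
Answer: -1/64184 ≈ -1.5580e-5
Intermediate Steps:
1/(((5 - 1*1) - 1*2)*H - 68126) = 1/(((5 - 1*1) - 1*2)*1971 - 68126) = 1/(((5 - 1) - 2)*1971 - 68126) = 1/((4 - 2)*1971 - 68126) = 1/(2*1971 - 68126) = 1/(3942 - 68126) = 1/(-64184) = -1/64184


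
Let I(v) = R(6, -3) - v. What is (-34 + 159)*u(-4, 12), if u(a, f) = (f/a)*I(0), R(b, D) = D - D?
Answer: 0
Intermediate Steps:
R(b, D) = 0
I(v) = -v (I(v) = 0 - v = -v)
u(a, f) = 0 (u(a, f) = (f/a)*(-1*0) = (f/a)*0 = 0)
(-34 + 159)*u(-4, 12) = (-34 + 159)*0 = 125*0 = 0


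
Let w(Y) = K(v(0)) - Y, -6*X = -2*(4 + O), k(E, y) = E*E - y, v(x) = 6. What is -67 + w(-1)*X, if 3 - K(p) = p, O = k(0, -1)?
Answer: -211/3 ≈ -70.333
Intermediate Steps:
k(E, y) = E² - y
O = 1 (O = 0² - 1*(-1) = 0 + 1 = 1)
K(p) = 3 - p
X = 5/3 (X = -(-1)*(4 + 1)/3 = -(-1)*5/3 = -⅙*(-10) = 5/3 ≈ 1.6667)
w(Y) = -3 - Y (w(Y) = (3 - 1*6) - Y = (3 - 6) - Y = -3 - Y)
-67 + w(-1)*X = -67 + (-3 - 1*(-1))*(5/3) = -67 + (-3 + 1)*(5/3) = -67 - 2*5/3 = -67 - 10/3 = -211/3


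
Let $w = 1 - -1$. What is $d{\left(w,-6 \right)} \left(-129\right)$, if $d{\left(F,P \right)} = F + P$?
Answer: $516$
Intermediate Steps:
$w = 2$ ($w = 1 + 1 = 2$)
$d{\left(w,-6 \right)} \left(-129\right) = \left(2 - 6\right) \left(-129\right) = \left(-4\right) \left(-129\right) = 516$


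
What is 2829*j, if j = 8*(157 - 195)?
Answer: -860016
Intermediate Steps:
j = -304 (j = 8*(-38) = -304)
2829*j = 2829*(-304) = -860016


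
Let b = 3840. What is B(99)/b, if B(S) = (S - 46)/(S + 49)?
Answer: 53/568320 ≈ 9.3257e-5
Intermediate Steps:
B(S) = (-46 + S)/(49 + S)
B(99)/b = ((-46 + 99)/(49 + 99))/3840 = (53/148)*(1/3840) = 53/568320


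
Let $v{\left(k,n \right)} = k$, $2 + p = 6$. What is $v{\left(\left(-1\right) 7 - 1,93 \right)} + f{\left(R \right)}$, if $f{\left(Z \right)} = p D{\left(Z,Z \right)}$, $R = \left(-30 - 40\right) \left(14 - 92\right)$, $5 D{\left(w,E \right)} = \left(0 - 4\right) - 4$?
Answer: $- \frac{72}{5} \approx -14.4$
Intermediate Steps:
$D{\left(w,E \right)} = - \frac{8}{5}$ ($D{\left(w,E \right)} = \frac{\left(0 - 4\right) - 4}{5} = \frac{-4 - 4}{5} = \frac{1}{5} \left(-8\right) = - \frac{8}{5}$)
$p = 4$ ($p = -2 + 6 = 4$)
$R = 5460$ ($R = \left(-70\right) \left(-78\right) = 5460$)
$f{\left(Z \right)} = - \frac{32}{5}$ ($f{\left(Z \right)} = 4 \left(- \frac{8}{5}\right) = - \frac{32}{5}$)
$v{\left(\left(-1\right) 7 - 1,93 \right)} + f{\left(R \right)} = \left(\left(-1\right) 7 - 1\right) - \frac{32}{5} = \left(-7 - 1\right) - \frac{32}{5} = -8 - \frac{32}{5} = - \frac{72}{5}$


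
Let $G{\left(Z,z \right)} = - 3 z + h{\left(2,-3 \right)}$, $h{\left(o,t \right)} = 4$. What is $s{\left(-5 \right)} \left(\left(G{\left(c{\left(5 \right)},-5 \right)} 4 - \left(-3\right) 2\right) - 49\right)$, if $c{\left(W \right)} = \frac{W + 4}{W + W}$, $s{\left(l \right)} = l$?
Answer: $-165$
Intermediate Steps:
$c{\left(W \right)} = \frac{4 + W}{2 W}$
$G{\left(Z,z \right)} = 4 - 3 z$ ($G{\left(Z,z \right)} = - 3 z + 4 = 4 - 3 z$)
$s{\left(-5 \right)} \left(\left(G{\left(c{\left(5 \right)},-5 \right)} 4 - \left(-3\right) 2\right) - 49\right) = - 5 \left(\left(\left(4 - -15\right) 4 - \left(-3\right) 2\right) - 49\right) = - 5 \left(\left(\left(4 + 15\right) 4 - -6\right) - 49\right) = - 5 \left(\left(19 \cdot 4 + 6\right) - 49\right) = - 5 \left(\left(76 + 6\right) - 49\right) = - 5 \left(82 - 49\right) = \left(-5\right) 33 = -165$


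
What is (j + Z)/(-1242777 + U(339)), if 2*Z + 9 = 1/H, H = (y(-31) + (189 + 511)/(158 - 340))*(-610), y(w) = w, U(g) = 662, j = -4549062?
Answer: 2514087091877/686467275900 ≈ 3.6624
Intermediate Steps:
H = 276330/13 (H = (-31 + (189 + 511)/(158 - 340))*(-610) = (-31 + 700/(-182))*(-610) = (-31 + 700*(-1/182))*(-610) = (-31 - 50/13)*(-610) = -453/13*(-610) = 276330/13 ≈ 21256.)
Z = -2486957/552660 (Z = -9/2 + 1/(2*(276330/13)) = -9/2 + (½)*(13/276330) = -9/2 + 13/552660 = -2486957/552660 ≈ -4.5000)
(j + Z)/(-1242777 + U(339)) = (-4549062 - 2486957/552660)/(-1242777 + 662) = -2514087091877/552660/(-1242115) = -2514087091877/552660*(-1/1242115) = 2514087091877/686467275900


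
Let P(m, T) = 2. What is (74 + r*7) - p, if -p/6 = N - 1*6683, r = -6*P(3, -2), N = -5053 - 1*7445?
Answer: -115096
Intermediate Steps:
N = -12498 (N = -5053 - 7445 = -12498)
r = -12 (r = -6*2 = -12)
p = 115086 (p = -6*(-12498 - 1*6683) = -6*(-12498 - 6683) = -6*(-19181) = 115086)
(74 + r*7) - p = (74 - 12*7) - 1*115086 = (74 - 84) - 115086 = -10 - 115086 = -115096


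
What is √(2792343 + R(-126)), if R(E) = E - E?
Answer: √2792343 ≈ 1671.0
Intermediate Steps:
R(E) = 0
√(2792343 + R(-126)) = √(2792343 + 0) = √2792343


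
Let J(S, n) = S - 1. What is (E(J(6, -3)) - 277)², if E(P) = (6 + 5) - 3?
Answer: 72361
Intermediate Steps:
J(S, n) = -1 + S
E(P) = 8 (E(P) = 11 - 3 = 8)
(E(J(6, -3)) - 277)² = (8 - 277)² = (-269)² = 72361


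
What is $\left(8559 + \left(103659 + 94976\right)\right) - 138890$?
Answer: $68304$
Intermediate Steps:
$\left(8559 + \left(103659 + 94976\right)\right) - 138890 = \left(8559 + 198635\right) - 138890 = 207194 - 138890 = 68304$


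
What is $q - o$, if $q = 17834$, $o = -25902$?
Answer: $43736$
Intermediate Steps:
$q - o = 17834 - -25902 = 17834 + 25902 = 43736$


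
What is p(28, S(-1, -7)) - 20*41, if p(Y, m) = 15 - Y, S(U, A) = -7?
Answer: -833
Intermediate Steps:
p(28, S(-1, -7)) - 20*41 = (15 - 1*28) - 20*41 = (15 - 28) - 1*820 = -13 - 820 = -833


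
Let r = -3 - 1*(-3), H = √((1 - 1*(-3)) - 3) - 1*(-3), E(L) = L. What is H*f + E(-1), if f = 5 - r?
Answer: 19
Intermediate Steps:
H = 4 (H = √((1 + 3) - 3) + 3 = √(4 - 3) + 3 = √1 + 3 = 1 + 3 = 4)
r = 0 (r = -3 + 3 = 0)
f = 5 (f = 5 - 1*0 = 5 + 0 = 5)
H*f + E(-1) = 4*5 - 1 = 20 - 1 = 19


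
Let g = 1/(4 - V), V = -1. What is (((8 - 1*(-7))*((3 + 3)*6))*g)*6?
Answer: 648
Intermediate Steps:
g = ⅕ (g = 1/(4 - 1*(-1)) = 1/(4 + 1) = 1/5 = ⅕ ≈ 0.20000)
(((8 - 1*(-7))*((3 + 3)*6))*g)*6 = (((8 - 1*(-7))*((3 + 3)*6))*(⅕))*6 = (((8 + 7)*(6*6))*(⅕))*6 = ((15*36)*(⅕))*6 = (540*(⅕))*6 = 108*6 = 648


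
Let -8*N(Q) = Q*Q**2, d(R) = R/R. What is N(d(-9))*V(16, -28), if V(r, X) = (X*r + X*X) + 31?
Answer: -367/8 ≈ -45.875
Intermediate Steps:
V(r, X) = 31 + X**2 + X*r (V(r, X) = (X*r + X**2) + 31 = (X**2 + X*r) + 31 = 31 + X**2 + X*r)
d(R) = 1
N(Q) = -Q**3/8 (N(Q) = -Q*Q**2/8 = -Q**3/8)
N(d(-9))*V(16, -28) = (-1/8*1**3)*(31 + (-28)**2 - 28*16) = (-1/8*1)*(31 + 784 - 448) = -1/8*367 = -367/8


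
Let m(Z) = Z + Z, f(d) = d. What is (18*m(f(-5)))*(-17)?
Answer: 3060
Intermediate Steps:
m(Z) = 2*Z
(18*m(f(-5)))*(-17) = (18*(2*(-5)))*(-17) = (18*(-10))*(-17) = -180*(-17) = 3060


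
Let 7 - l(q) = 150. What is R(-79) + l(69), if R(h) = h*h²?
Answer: -493182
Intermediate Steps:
l(q) = -143 (l(q) = 7 - 1*150 = 7 - 150 = -143)
R(h) = h³
R(-79) + l(69) = (-79)³ - 143 = -493039 - 143 = -493182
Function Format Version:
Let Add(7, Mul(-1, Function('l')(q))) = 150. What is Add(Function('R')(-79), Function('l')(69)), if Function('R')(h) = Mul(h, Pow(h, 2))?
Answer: -493182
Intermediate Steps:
Function('l')(q) = -143 (Function('l')(q) = Add(7, Mul(-1, 150)) = Add(7, -150) = -143)
Function('R')(h) = Pow(h, 3)
Add(Function('R')(-79), Function('l')(69)) = Add(Pow(-79, 3), -143) = Add(-493039, -143) = -493182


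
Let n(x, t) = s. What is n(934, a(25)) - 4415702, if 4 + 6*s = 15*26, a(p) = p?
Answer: -13246913/3 ≈ -4.4156e+6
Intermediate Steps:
s = 193/3 (s = -2/3 + (15*26)/6 = -2/3 + (1/6)*390 = -2/3 + 65 = 193/3 ≈ 64.333)
n(x, t) = 193/3
n(934, a(25)) - 4415702 = 193/3 - 4415702 = -13246913/3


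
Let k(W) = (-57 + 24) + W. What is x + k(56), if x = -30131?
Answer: -30108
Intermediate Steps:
k(W) = -33 + W
x + k(56) = -30131 + (-33 + 56) = -30131 + 23 = -30108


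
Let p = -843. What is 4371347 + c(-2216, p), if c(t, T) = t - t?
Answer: 4371347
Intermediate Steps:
c(t, T) = 0
4371347 + c(-2216, p) = 4371347 + 0 = 4371347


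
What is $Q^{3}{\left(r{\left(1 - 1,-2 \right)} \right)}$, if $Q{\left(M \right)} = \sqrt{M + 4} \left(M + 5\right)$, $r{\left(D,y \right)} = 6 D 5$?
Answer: $1000$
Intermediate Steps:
$r{\left(D,y \right)} = 30 D$
$Q{\left(M \right)} = \sqrt{4 + M} \left(5 + M\right)$
$Q^{3}{\left(r{\left(1 - 1,-2 \right)} \right)} = \left(\sqrt{4 + 30 \left(1 - 1\right)} \left(5 + 30 \left(1 - 1\right)\right)\right)^{3} = \left(\sqrt{4 + 30 \cdot 0} \left(5 + 30 \cdot 0\right)\right)^{3} = \left(\sqrt{4 + 0} \left(5 + 0\right)\right)^{3} = \left(\sqrt{4} \cdot 5\right)^{3} = \left(2 \cdot 5\right)^{3} = 10^{3} = 1000$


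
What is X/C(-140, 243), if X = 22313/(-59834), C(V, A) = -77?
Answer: 22313/4607218 ≈ 0.0048431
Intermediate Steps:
X = -22313/59834 (X = 22313*(-1/59834) = -22313/59834 ≈ -0.37292)
X/C(-140, 243) = -22313/59834/(-77) = -22313/59834*(-1/77) = 22313/4607218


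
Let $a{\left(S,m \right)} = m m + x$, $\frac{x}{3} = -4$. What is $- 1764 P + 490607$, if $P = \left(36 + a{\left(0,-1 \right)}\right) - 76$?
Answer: $580571$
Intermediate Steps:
$x = -12$ ($x = 3 \left(-4\right) = -12$)
$a{\left(S,m \right)} = -12 + m^{2}$ ($a{\left(S,m \right)} = m m - 12 = m^{2} - 12 = -12 + m^{2}$)
$P = -51$ ($P = \left(36 - \left(12 - \left(-1\right)^{2}\right)\right) - 76 = \left(36 + \left(-12 + 1\right)\right) - 76 = \left(36 - 11\right) - 76 = 25 - 76 = -51$)
$- 1764 P + 490607 = \left(-1764\right) \left(-51\right) + 490607 = 89964 + 490607 = 580571$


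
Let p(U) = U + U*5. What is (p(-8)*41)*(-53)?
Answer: 104304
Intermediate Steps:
p(U) = 6*U (p(U) = U + 5*U = 6*U)
(p(-8)*41)*(-53) = ((6*(-8))*41)*(-53) = -48*41*(-53) = -1968*(-53) = 104304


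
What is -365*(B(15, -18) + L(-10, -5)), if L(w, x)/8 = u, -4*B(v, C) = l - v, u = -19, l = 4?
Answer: 217905/4 ≈ 54476.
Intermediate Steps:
B(v, C) = -1 + v/4 (B(v, C) = -(4 - v)/4 = -1 + v/4)
L(w, x) = -152 (L(w, x) = 8*(-19) = -152)
-365*(B(15, -18) + L(-10, -5)) = -365*((-1 + (¼)*15) - 152) = -365*((-1 + 15/4) - 152) = -365*(11/4 - 152) = -365*(-597/4) = 217905/4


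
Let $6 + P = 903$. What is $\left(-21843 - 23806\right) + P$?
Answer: $-44752$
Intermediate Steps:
$P = 897$ ($P = -6 + 903 = 897$)
$\left(-21843 - 23806\right) + P = \left(-21843 - 23806\right) + 897 = -45649 + 897 = -44752$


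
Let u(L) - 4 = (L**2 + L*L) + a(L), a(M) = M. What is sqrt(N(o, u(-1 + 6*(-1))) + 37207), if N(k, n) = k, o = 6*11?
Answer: sqrt(37273) ≈ 193.06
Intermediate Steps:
u(L) = 4 + L + 2*L**2 (u(L) = 4 + ((L**2 + L*L) + L) = 4 + ((L**2 + L**2) + L) = 4 + (2*L**2 + L) = 4 + (L + 2*L**2) = 4 + L + 2*L**2)
o = 66
sqrt(N(o, u(-1 + 6*(-1))) + 37207) = sqrt(66 + 37207) = sqrt(37273)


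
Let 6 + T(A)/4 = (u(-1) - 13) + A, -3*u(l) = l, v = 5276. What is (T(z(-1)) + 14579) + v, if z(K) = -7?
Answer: 59257/3 ≈ 19752.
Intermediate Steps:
u(l) = -l/3
T(A) = -224/3 + 4*A (T(A) = -24 + 4*((-1/3*(-1) - 13) + A) = -24 + 4*((1/3 - 13) + A) = -24 + 4*(-38/3 + A) = -24 + (-152/3 + 4*A) = -224/3 + 4*A)
(T(z(-1)) + 14579) + v = ((-224/3 + 4*(-7)) + 14579) + 5276 = ((-224/3 - 28) + 14579) + 5276 = (-308/3 + 14579) + 5276 = 43429/3 + 5276 = 59257/3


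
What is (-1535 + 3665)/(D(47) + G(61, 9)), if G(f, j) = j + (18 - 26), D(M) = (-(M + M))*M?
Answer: -2130/4417 ≈ -0.48223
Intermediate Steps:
D(M) = -2*M² (D(M) = (-2*M)*M = -2*M²)
G(f, j) = -8 + j (G(f, j) = j - 8 = -8 + j)
(-1535 + 3665)/(D(47) + G(61, 9)) = (-1535 + 3665)/(-2*47² + (-8 + 9)) = 2130/(-2*2209 + 1) = 2130/(-4418 + 1) = 2130/(-4417) = 2130*(-1/4417) = -2130/4417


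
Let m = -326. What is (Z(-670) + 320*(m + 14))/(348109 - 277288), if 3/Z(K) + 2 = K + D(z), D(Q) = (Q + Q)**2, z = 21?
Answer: -36341759/25778844 ≈ -1.4098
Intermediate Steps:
D(Q) = 4*Q**2 (D(Q) = (2*Q)**2 = 4*Q**2)
Z(K) = 3/(1762 + K) (Z(K) = 3/(-2 + (K + 4*21**2)) = 3/(-2 + (K + 4*441)) = 3/(-2 + (K + 1764)) = 3/(-2 + (1764 + K)) = 3/(1762 + K))
(Z(-670) + 320*(m + 14))/(348109 - 277288) = (3/(1762 - 670) + 320*(-326 + 14))/(348109 - 277288) = (3/1092 + 320*(-312))/70821 = (3*(1/1092) - 99840)*(1/70821) = (1/364 - 99840)*(1/70821) = -36341759/364*1/70821 = -36341759/25778844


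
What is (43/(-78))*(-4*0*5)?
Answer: 0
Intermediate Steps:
(43/(-78))*(-4*0*5) = (43*(-1/78))*(0*5) = -43/78*0 = 0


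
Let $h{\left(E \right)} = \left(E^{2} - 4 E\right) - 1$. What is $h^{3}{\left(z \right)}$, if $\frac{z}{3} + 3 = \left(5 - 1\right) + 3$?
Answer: $857375$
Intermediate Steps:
$z = 12$ ($z = -9 + 3 \left(\left(5 - 1\right) + 3\right) = -9 + 3 \left(4 + 3\right) = -9 + 3 \cdot 7 = -9 + 21 = 12$)
$h{\left(E \right)} = -1 + E^{2} - 4 E$
$h^{3}{\left(z \right)} = \left(-1 + 12^{2} - 48\right)^{3} = \left(-1 + 144 - 48\right)^{3} = 95^{3} = 857375$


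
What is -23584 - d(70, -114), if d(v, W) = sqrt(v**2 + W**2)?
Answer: -23584 - 2*sqrt(4474) ≈ -23718.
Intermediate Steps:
d(v, W) = sqrt(W**2 + v**2)
-23584 - d(70, -114) = -23584 - sqrt((-114)**2 + 70**2) = -23584 - sqrt(12996 + 4900) = -23584 - sqrt(17896) = -23584 - 2*sqrt(4474)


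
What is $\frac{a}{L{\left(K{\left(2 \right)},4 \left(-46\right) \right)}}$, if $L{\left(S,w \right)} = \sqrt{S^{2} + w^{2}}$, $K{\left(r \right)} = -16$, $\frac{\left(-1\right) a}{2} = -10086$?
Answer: $\frac{123 \sqrt{533}}{26} \approx 109.22$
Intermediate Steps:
$a = 20172$ ($a = \left(-2\right) \left(-10086\right) = 20172$)
$\frac{a}{L{\left(K{\left(2 \right)},4 \left(-46\right) \right)}} = \frac{20172}{\sqrt{\left(-16\right)^{2} + \left(4 \left(-46\right)\right)^{2}}} = \frac{20172}{\sqrt{256 + \left(-184\right)^{2}}} = \frac{20172}{\sqrt{256 + 33856}} = \frac{20172}{\sqrt{34112}} = \frac{20172}{8 \sqrt{533}} = 20172 \frac{\sqrt{533}}{4264} = \frac{123 \sqrt{533}}{26}$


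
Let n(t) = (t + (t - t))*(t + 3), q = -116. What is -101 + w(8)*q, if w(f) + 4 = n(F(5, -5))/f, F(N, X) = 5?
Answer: -217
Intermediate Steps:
n(t) = t*(3 + t) (n(t) = (t + 0)*(3 + t) = t*(3 + t))
w(f) = -4 + 40/f (w(f) = -4 + (5*(3 + 5))/f = -4 + (5*8)/f = -4 + 40/f)
-101 + w(8)*q = -101 + (-4 + 40/8)*(-116) = -101 + (-4 + 40*(⅛))*(-116) = -101 + (-4 + 5)*(-116) = -101 + 1*(-116) = -101 - 116 = -217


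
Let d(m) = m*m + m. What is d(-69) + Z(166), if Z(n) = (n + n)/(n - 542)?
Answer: 440965/94 ≈ 4691.1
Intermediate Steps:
d(m) = m + m² (d(m) = m² + m = m + m²)
Z(n) = 2*n/(-542 + n) (Z(n) = (2*n)/(-542 + n) = 2*n/(-542 + n))
d(-69) + Z(166) = -69*(1 - 69) + 2*166/(-542 + 166) = -69*(-68) + 2*166/(-376) = 4692 + 2*166*(-1/376) = 4692 - 83/94 = 440965/94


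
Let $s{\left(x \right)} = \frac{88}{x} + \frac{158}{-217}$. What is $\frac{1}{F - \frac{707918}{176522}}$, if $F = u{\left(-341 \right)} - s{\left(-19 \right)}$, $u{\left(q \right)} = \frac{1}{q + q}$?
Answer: $\frac{8005802266}{10790670949} \approx 0.74192$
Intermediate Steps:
$s{\left(x \right)} = - \frac{158}{217} + \frac{88}{x}$ ($s{\left(x \right)} = \frac{88}{x} + 158 \left(- \frac{1}{217}\right) = \frac{88}{x} - \frac{158}{217} = - \frac{158}{217} + \frac{88}{x}$)
$u{\left(q \right)} = \frac{1}{2 q}$
$F = \frac{486023}{90706}$ ($F = \frac{1}{2 \left(-341\right)} - \left(- \frac{158}{217} + \frac{88}{-19}\right) = \frac{1}{2} \left(- \frac{1}{341}\right) - \left(- \frac{158}{217} + 88 \left(- \frac{1}{19}\right)\right) = - \frac{1}{682} - \left(- \frac{158}{217} - \frac{88}{19}\right) = - \frac{1}{682} - - \frac{22098}{4123} = - \frac{1}{682} + \frac{22098}{4123} = \frac{486023}{90706} \approx 5.3582$)
$\frac{1}{F - \frac{707918}{176522}} = \frac{1}{\frac{486023}{90706} - \frac{707918}{176522}} = \frac{1}{\frac{486023}{90706} - \frac{353959}{88261}} = \frac{1}{\frac{10790670949}{8005802266}} = \frac{8005802266}{10790670949}$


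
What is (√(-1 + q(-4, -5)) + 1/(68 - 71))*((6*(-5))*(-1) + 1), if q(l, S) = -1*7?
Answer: -31/3 + 62*I*√2 ≈ -10.333 + 87.681*I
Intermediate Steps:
q(l, S) = -7
(√(-1 + q(-4, -5)) + 1/(68 - 71))*((6*(-5))*(-1) + 1) = (√(-1 - 7) + 1/(68 - 71))*((6*(-5))*(-1) + 1) = (√(-8) + 1/(-3))*(-30*(-1) + 1) = (2*I*√2 - ⅓)*(30 + 1) = (-⅓ + 2*I*√2)*31 = -31/3 + 62*I*√2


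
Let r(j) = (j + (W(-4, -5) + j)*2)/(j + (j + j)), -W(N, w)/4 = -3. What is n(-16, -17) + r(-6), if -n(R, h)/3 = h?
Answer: 152/3 ≈ 50.667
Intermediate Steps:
n(R, h) = -3*h
W(N, w) = 12 (W(N, w) = -4*(-3) = 12)
r(j) = (24 + 3*j)/(3*j) (r(j) = (j + (12 + j)*2)/(j + (j + j)) = (j + (24 + 2*j))/(j + 2*j) = (24 + 3*j)/((3*j)) = (24 + 3*j)*(1/(3*j)) = (24 + 3*j)/(3*j))
n(-16, -17) + r(-6) = -3*(-17) + (8 - 6)/(-6) = 51 - ⅙*2 = 51 - ⅓ = 152/3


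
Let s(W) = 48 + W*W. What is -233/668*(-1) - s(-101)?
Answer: -6846099/668 ≈ -10249.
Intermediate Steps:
s(W) = 48 + W²
-233/668*(-1) - s(-101) = -233/668*(-1) - (48 + (-101)²) = -233*1/668*(-1) - (48 + 10201) = -233/668*(-1) - 1*10249 = 233/668 - 10249 = -6846099/668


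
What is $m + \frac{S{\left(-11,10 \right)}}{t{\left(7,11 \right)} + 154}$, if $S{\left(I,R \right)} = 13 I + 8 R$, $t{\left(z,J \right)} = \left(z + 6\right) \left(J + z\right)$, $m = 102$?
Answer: $\frac{39513}{388} \approx 101.84$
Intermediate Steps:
$t{\left(z,J \right)} = \left(6 + z\right) \left(J + z\right)$
$S{\left(I,R \right)} = 8 R + 13 I$
$m + \frac{S{\left(-11,10 \right)}}{t{\left(7,11 \right)} + 154} = 102 + \frac{8 \cdot 10 + 13 \left(-11\right)}{\left(7^{2} + 6 \cdot 11 + 6 \cdot 7 + 11 \cdot 7\right) + 154} = 102 + \frac{80 - 143}{\left(49 + 66 + 42 + 77\right) + 154} = 102 + \frac{1}{234 + 154} \left(-63\right) = 102 + \frac{1}{388} \left(-63\right) = 102 - \frac{63}{388} = \frac{39513}{388}$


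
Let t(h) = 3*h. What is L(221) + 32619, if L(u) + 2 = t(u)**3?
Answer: 291466864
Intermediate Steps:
L(u) = -2 + 27*u**3 (L(u) = -2 + (3*u)**3 = -2 + 27*u**3)
L(221) + 32619 = (-2 + 27*221**3) + 32619 = (-2 + 27*10793861) + 32619 = (-2 + 291434247) + 32619 = 291434245 + 32619 = 291466864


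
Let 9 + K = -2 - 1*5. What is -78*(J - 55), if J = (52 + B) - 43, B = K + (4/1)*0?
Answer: 4836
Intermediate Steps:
K = -16 (K = -9 + (-2 - 1*5) = -9 + (-2 - 5) = -9 - 7 = -16)
B = -16 (B = -16 + (4/1)*0 = -16 + (4*1)*0 = -16 + 4*0 = -16 + 0 = -16)
J = -7 (J = (52 - 16) - 43 = 36 - 43 = -7)
-78*(J - 55) = -78*(-7 - 55) = -78*(-62) = 4836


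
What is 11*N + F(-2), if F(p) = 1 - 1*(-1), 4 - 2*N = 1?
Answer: 37/2 ≈ 18.500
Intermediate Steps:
N = 3/2 (N = 2 - ½*1 = 2 - ½ = 3/2 ≈ 1.5000)
F(p) = 2 (F(p) = 1 + 1 = 2)
11*N + F(-2) = 11*(3/2) + 2 = 33/2 + 2 = 37/2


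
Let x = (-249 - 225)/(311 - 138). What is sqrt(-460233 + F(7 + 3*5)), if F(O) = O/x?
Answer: 2*I*sqrt(6462819597)/237 ≈ 678.41*I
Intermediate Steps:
x = -474/173 ≈ -2.7399
F(O) = -173*O/474 (F(O) = O/(-474/173) = O*(-173/474) = -173*O/474)
sqrt(-460233 + F(7 + 3*5)) = sqrt(-460233 - 173*(7 + 3*5)/474) = sqrt(-460233 - 173*(7 + 15)/474) = sqrt(-460233 - 173/474*22) = sqrt(-460233 - 1903/237) = sqrt(-109077124/237) = 2*I*sqrt(6462819597)/237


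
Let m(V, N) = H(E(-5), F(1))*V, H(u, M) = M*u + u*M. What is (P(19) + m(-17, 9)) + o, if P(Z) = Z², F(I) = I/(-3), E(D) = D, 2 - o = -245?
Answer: 1654/3 ≈ 551.33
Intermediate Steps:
o = 247 (o = 2 - 1*(-245) = 2 + 245 = 247)
F(I) = -I/3 (F(I) = I*(-⅓) = -I/3)
H(u, M) = 2*M*u (H(u, M) = M*u + M*u = 2*M*u)
m(V, N) = 10*V/3 (m(V, N) = (2*(-⅓*1)*(-5))*V = (2*(-⅓)*(-5))*V = 10*V/3)
(P(19) + m(-17, 9)) + o = (19² + (10/3)*(-17)) + 247 = (361 - 170/3) + 247 = 913/3 + 247 = 1654/3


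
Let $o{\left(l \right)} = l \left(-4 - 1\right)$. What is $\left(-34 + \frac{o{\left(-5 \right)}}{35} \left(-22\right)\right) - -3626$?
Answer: $\frac{25034}{7} \approx 3576.3$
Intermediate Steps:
$o{\left(l \right)} = - 5 l$ ($o{\left(l \right)} = l \left(-5\right) = - 5 l$)
$\left(-34 + \frac{o{\left(-5 \right)}}{35} \left(-22\right)\right) - -3626 = \left(-34 + \frac{\left(-5\right) \left(-5\right)}{35} \left(-22\right)\right) - -3626 = \left(-34 + 25 \cdot \frac{1}{35} \left(-22\right)\right) + 3626 = \left(-34 + \frac{5}{7} \left(-22\right)\right) + 3626 = \left(-34 - \frac{110}{7}\right) + 3626 = - \frac{348}{7} + 3626 = \frac{25034}{7}$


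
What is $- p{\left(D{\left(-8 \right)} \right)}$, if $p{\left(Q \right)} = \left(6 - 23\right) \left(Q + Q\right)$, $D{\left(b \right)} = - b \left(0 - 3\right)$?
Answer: $-816$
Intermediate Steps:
$D{\left(b \right)} = 3 b$ ($D{\left(b \right)} = - b \left(-3\right) = 3 b$)
$p{\left(Q \right)} = - 34 Q$ ($p{\left(Q \right)} = - 17 \cdot 2 Q = - 34 Q$)
$- p{\left(D{\left(-8 \right)} \right)} = - \left(-34\right) 3 \left(-8\right) = - \left(-34\right) \left(-24\right) = \left(-1\right) 816 = -816$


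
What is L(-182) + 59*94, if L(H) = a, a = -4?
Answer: 5542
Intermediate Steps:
L(H) = -4
L(-182) + 59*94 = -4 + 59*94 = -4 + 5546 = 5542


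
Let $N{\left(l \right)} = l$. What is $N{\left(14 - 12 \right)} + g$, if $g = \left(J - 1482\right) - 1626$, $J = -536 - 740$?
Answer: $-4382$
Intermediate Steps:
$J = -1276$ ($J = -536 - 740 = -1276$)
$g = -4384$ ($g = \left(-1276 - 1482\right) - 1626 = -2758 - 1626 = -4384$)
$N{\left(14 - 12 \right)} + g = \left(14 - 12\right) - 4384 = 2 - 4384 = -4382$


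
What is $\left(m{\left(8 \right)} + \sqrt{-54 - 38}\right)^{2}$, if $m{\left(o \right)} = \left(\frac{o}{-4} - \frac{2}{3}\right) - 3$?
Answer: $\frac{\left(17 - 6 i \sqrt{23}\right)^{2}}{9} \approx -59.889 - 108.71 i$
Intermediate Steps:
$m{\left(o \right)} = - \frac{11}{3} - \frac{o}{4}$ ($m{\left(o \right)} = \left(o \left(- \frac{1}{4}\right) - \frac{2}{3}\right) - 3 = \left(- \frac{o}{4} - \frac{2}{3}\right) - 3 = \left(- \frac{2}{3} - \frac{o}{4}\right) - 3 = - \frac{11}{3} - \frac{o}{4}$)
$\left(m{\left(8 \right)} + \sqrt{-54 - 38}\right)^{2} = \left(\left(- \frac{11}{3} - 2\right) + \sqrt{-54 - 38}\right)^{2} = \left(\left(- \frac{11}{3} - 2\right) + \sqrt{-92}\right)^{2} = \left(- \frac{17}{3} + 2 i \sqrt{23}\right)^{2}$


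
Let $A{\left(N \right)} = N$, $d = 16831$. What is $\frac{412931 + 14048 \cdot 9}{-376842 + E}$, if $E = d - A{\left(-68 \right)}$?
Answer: $- \frac{539363}{359943} \approx -1.4985$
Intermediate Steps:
$E = 16899$ ($E = 16831 - -68 = 16831 + 68 = 16899$)
$\frac{412931 + 14048 \cdot 9}{-376842 + E} = \frac{412931 + 14048 \cdot 9}{-376842 + 16899} = \frac{412931 + 126432}{-359943} = 539363 \left(- \frac{1}{359943}\right) = - \frac{539363}{359943}$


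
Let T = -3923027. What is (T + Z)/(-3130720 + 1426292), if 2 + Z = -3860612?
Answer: 7783641/1704428 ≈ 4.5667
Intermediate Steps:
Z = -3860614 (Z = -2 - 3860612 = -3860614)
(T + Z)/(-3130720 + 1426292) = (-3923027 - 3860614)/(-3130720 + 1426292) = -7783641/(-1704428) = -7783641*(-1/1704428) = 7783641/1704428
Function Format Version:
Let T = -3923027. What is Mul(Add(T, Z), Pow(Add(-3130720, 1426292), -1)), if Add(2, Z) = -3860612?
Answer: Rational(7783641, 1704428) ≈ 4.5667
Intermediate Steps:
Z = -3860614 (Z = Add(-2, -3860612) = -3860614)
Mul(Add(T, Z), Pow(Add(-3130720, 1426292), -1)) = Mul(Add(-3923027, -3860614), Pow(Add(-3130720, 1426292), -1)) = Mul(-7783641, Pow(-1704428, -1)) = Mul(-7783641, Rational(-1, 1704428)) = Rational(7783641, 1704428)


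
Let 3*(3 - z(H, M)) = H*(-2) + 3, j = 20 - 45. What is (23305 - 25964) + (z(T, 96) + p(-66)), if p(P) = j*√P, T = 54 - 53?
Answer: -7969/3 - 25*I*√66 ≈ -2656.3 - 203.1*I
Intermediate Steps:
j = -25
T = 1
z(H, M) = 2 + 2*H/3 (z(H, M) = 3 - (H*(-2) + 3)/3 = 3 - (-2*H + 3)/3 = 3 - (3 - 2*H)/3 = 3 + (-1 + 2*H/3) = 2 + 2*H/3)
p(P) = -25*√P
(23305 - 25964) + (z(T, 96) + p(-66)) = (23305 - 25964) + ((2 + (⅔)*1) - 25*I*√66) = -2659 + ((2 + ⅔) - 25*I*√66) = -2659 + (8/3 - 25*I*√66) = -7969/3 - 25*I*√66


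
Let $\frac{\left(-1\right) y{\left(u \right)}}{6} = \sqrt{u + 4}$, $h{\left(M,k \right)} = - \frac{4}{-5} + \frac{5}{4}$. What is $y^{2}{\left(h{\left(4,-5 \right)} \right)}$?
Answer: $\frac{1089}{5} \approx 217.8$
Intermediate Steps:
$h{\left(M,k \right)} = \frac{41}{20}$ ($h{\left(M,k \right)} = \left(-4\right) \left(- \frac{1}{5}\right) + 5 \cdot \frac{1}{4} = \frac{4}{5} + \frac{5}{4} = \frac{41}{20}$)
$y{\left(u \right)} = - 6 \sqrt{4 + u}$ ($y{\left(u \right)} = - 6 \sqrt{u + 4} = - 6 \sqrt{4 + u}$)
$y^{2}{\left(h{\left(4,-5 \right)} \right)} = \left(- 6 \sqrt{4 + \frac{41}{20}}\right)^{2} = \left(- 6 \sqrt{\frac{121}{20}}\right)^{2} = \left(- 6 \frac{11 \sqrt{5}}{10}\right)^{2} = \left(- \frac{33 \sqrt{5}}{5}\right)^{2} = \frac{1089}{5}$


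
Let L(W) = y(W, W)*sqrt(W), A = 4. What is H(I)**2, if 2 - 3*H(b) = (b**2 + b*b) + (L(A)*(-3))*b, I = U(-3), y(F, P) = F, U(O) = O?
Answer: 7744/9 ≈ 860.44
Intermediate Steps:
L(W) = W**(3/2) (L(W) = W*sqrt(W) = W**(3/2))
I = -3
H(b) = 2/3 + 8*b - 2*b**2/3 (H(b) = 2/3 - ((b**2 + b*b) + (4**(3/2)*(-3))*b)/3 = 2/3 - ((b**2 + b**2) + (8*(-3))*b)/3 = 2/3 - (2*b**2 - 24*b)/3 = 2/3 - (-24*b + 2*b**2)/3 = 2/3 + (8*b - 2*b**2/3) = 2/3 + 8*b - 2*b**2/3)
H(I)**2 = (2/3 + 8*(-3) - 2/3*(-3)**2)**2 = (2/3 - 24 - 2/3*9)**2 = (2/3 - 24 - 6)**2 = (-88/3)**2 = 7744/9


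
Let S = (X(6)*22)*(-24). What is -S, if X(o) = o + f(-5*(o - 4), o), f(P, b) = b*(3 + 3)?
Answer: 22176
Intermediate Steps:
f(P, b) = 6*b (f(P, b) = b*6 = 6*b)
X(o) = 7*o (X(o) = o + 6*o = 7*o)
S = -22176 (S = ((7*6)*22)*(-24) = (42*22)*(-24) = 924*(-24) = -22176)
-S = -1*(-22176) = 22176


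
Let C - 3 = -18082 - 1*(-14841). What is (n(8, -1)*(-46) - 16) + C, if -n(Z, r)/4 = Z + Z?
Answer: -310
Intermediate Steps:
n(Z, r) = -8*Z (n(Z, r) = -4*(Z + Z) = -8*Z)
C = -3238 (C = 3 + (-18082 - 1*(-14841)) = 3 + (-18082 + 14841) = 3 - 3241 = -3238)
(n(8, -1)*(-46) - 16) + C = (-8*8*(-46) - 16) - 3238 = (-64*(-46) - 16) - 3238 = (2944 - 16) - 3238 = 2928 - 3238 = -310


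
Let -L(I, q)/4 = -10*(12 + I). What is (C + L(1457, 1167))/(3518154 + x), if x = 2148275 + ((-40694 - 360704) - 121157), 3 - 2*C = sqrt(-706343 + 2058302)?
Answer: 117523/10287748 - 7*sqrt(27591)/10287748 ≈ 0.011311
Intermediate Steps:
L(I, q) = 480 + 40*I (L(I, q) = -(-40)*(12 + I) = -4*(-120 - 10*I) = 480 + 40*I)
C = 3/2 - 7*sqrt(27591)/2 (C = 3/2 - sqrt(-706343 + 2058302)/2 = 3/2 - 7*sqrt(27591)/2 ≈ -579.87)
x = 1625720 (x = 2148275 + (-401398 - 121157) = 2148275 - 522555 = 1625720)
(C + L(1457, 1167))/(3518154 + x) = ((3/2 - 7*sqrt(27591)/2) + (480 + 40*1457))/(3518154 + 1625720) = ((3/2 - 7*sqrt(27591)/2) + (480 + 58280))/5143874 = ((3/2 - 7*sqrt(27591)/2) + 58760)*(1/5143874) = (117523/2 - 7*sqrt(27591)/2)*(1/5143874) = 117523/10287748 - 7*sqrt(27591)/10287748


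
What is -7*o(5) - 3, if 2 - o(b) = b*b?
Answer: 158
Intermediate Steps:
o(b) = 2 - b² (o(b) = 2 - b*b = 2 - b²)
-7*o(5) - 3 = -7*(2 - 1*5²) - 3 = -7*(2 - 1*25) - 3 = -7*(2 - 25) - 3 = -7*(-23) - 3 = 161 - 3 = 158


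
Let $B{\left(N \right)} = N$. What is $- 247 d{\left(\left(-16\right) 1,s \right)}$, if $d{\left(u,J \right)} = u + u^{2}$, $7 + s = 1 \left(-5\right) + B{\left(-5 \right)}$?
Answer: $-59280$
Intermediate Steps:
$s = -17$ ($s = -7 + \left(1 \left(-5\right) - 5\right) = -7 - 10 = -17$)
$- 247 d{\left(\left(-16\right) 1,s \right)} = - 247 \left(-16\right) 1 \left(1 - 16\right) = - 247 \left(- 16 \left(1 - 16\right)\right) = - 247 \left(\left(-16\right) \left(-15\right)\right) = \left(-247\right) 240 = -59280$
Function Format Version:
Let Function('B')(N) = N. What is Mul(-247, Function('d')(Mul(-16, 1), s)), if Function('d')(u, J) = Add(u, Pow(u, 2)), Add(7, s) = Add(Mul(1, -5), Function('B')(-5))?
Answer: -59280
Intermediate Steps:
s = -17 (s = Add(-7, Add(Mul(1, -5), -5)) = Add(-7, Add(-5, -5)) = Add(-7, -10) = -17)
Mul(-247, Function('d')(Mul(-16, 1), s)) = Mul(-247, Mul(Mul(-16, 1), Add(1, Mul(-16, 1)))) = Mul(-247, Mul(-16, Add(1, -16))) = Mul(-247, Mul(-16, -15)) = Mul(-247, 240) = -59280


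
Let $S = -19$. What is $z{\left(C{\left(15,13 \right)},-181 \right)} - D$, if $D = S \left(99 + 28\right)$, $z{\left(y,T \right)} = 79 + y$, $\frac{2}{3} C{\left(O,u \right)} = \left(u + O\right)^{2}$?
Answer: $3668$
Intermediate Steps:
$C{\left(O,u \right)} = \frac{3 \left(O + u\right)^{2}}{2}$ ($C{\left(O,u \right)} = \frac{3 \left(u + O\right)^{2}}{2} = \frac{3 \left(O + u\right)^{2}}{2}$)
$D = -2413$ ($D = - 19 \left(99 + 28\right) = \left(-19\right) 127 = -2413$)
$z{\left(C{\left(15,13 \right)},-181 \right)} - D = \left(79 + \frac{3 \left(15 + 13\right)^{2}}{2}\right) - -2413 = \left(79 + \frac{3 \cdot 28^{2}}{2}\right) + 2413 = \left(79 + \frac{3}{2} \cdot 784\right) + 2413 = \left(79 + 1176\right) + 2413 = 1255 + 2413 = 3668$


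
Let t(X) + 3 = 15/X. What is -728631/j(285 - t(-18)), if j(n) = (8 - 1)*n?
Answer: -4371786/12131 ≈ -360.38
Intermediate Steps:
t(X) = -3 + 15/X
j(n) = 7*n
-728631/j(285 - t(-18)) = -728631*1/(7*(285 - (-3 + 15/(-18)))) = -728631*1/(7*(285 - (-3 + 15*(-1/18)))) = -728631*1/(7*(285 - (-3 - ⅚))) = -728631*1/(7*(285 - 1*(-23/6))) = -728631*1/(7*(285 + 23/6)) = -728631/(7*(1733/6)) = -728631/12131/6 = -728631*6/12131 = -4371786/12131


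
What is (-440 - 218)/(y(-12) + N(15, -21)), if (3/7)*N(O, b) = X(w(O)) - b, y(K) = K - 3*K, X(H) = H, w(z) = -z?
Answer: -329/19 ≈ -17.316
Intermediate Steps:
y(K) = -2*K
N(O, b) = -7*O/3 - 7*b/3 (N(O, b) = 7*(-O - b)/3 = -7*O/3 - 7*b/3)
(-440 - 218)/(y(-12) + N(15, -21)) = (-440 - 218)/(-2*(-12) + (-7/3*15 - 7/3*(-21))) = -658/(24 + (-35 + 49)) = -658/(24 + 14) = -658/38 = -658*1/38 = -329/19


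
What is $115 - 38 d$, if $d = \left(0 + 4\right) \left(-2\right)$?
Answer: $419$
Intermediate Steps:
$d = -8$ ($d = 4 \left(-2\right) = -8$)
$115 - 38 d = 115 - -304 = 115 + 304 = 419$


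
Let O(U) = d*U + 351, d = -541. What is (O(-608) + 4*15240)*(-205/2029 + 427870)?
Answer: 338785217127975/2029 ≈ 1.6697e+11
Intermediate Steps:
O(U) = 351 - 541*U (O(U) = -541*U + 351 = 351 - 541*U)
(O(-608) + 4*15240)*(-205/2029 + 427870) = ((351 - 541*(-608)) + 4*15240)*(-205/2029 + 427870) = ((351 + 328928) + 60960)*(-205*1/2029 + 427870) = (329279 + 60960)*(-205/2029 + 427870) = 390239*(868148025/2029) = 338785217127975/2029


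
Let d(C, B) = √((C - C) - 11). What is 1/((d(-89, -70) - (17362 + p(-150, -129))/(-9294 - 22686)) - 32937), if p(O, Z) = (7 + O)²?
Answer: -33684132619020/1109414461470852001 - 1022720400*I*√11/1109414461470852001 ≈ -3.0362e-5 - 3.0575e-9*I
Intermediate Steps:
d(C, B) = I*√11 (d(C, B) = √(0 - 11) = √(-11) = I*√11)
1/((d(-89, -70) - (17362 + p(-150, -129))/(-9294 - 22686)) - 32937) = 1/((I*√11 - (17362 + (7 - 150)²)/(-9294 - 22686)) - 32937) = 1/((I*√11 - (17362 + (-143)²)/(-31980)) - 32937) = 1/((I*√11 - (17362 + 20449)*(-1)/31980) - 32937) = 1/((I*√11 - 37811*(-1)/31980) - 32937) = 1/((I*√11 - 1*(-37811/31980)) - 32937) = 1/((I*√11 + 37811/31980) - 32937) = 1/((37811/31980 + I*√11) - 32937) = 1/(-1053287449/31980 + I*√11)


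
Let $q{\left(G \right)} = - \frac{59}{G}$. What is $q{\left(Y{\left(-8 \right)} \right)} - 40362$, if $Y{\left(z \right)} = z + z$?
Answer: $- \frac{645733}{16} \approx -40358.0$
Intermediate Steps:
$Y{\left(z \right)} = 2 z$
$q{\left(Y{\left(-8 \right)} \right)} - 40362 = - \frac{59}{2 \left(-8\right)} - 40362 = - \frac{59}{-16} - 40362 = \left(-59\right) \left(- \frac{1}{16}\right) - 40362 = \frac{59}{16} - 40362 = - \frac{645733}{16}$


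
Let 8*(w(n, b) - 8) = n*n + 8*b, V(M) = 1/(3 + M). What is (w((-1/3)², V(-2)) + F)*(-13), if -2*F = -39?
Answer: -240097/648 ≈ -370.52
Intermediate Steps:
F = 39/2 (F = -½*(-39) = 39/2 ≈ 19.500)
w(n, b) = 8 + b + n²/8 (w(n, b) = 8 + (n*n + 8*b)/8 = 8 + (n² + 8*b)/8 = 8 + (b + n²/8) = 8 + b + n²/8)
(w((-1/3)², V(-2)) + F)*(-13) = ((8 + 1/(3 - 2) + ((-1/3)²)²/8) + 39/2)*(-13) = ((8 + 1/1 + ((-1*⅓)²)²/8) + 39/2)*(-13) = ((8 + 1 + ((-⅓)²)²/8) + 39/2)*(-13) = ((8 + 1 + (⅑)²/8) + 39/2)*(-13) = ((8 + 1 + (⅛)*(1/81)) + 39/2)*(-13) = ((8 + 1 + 1/648) + 39/2)*(-13) = (5833/648 + 39/2)*(-13) = (18469/648)*(-13) = -240097/648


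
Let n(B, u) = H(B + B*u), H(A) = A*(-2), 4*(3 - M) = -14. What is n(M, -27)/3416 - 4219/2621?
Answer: -6763103/4476668 ≈ -1.5107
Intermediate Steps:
M = 13/2 (M = 3 - 1/4*(-14) = 3 + 7/2 = 13/2 ≈ 6.5000)
H(A) = -2*A
n(B, u) = -2*B - 2*B*u (n(B, u) = -2*(B + B*u) = -2*B - 2*B*u)
n(M, -27)/3416 - 4219/2621 = -2*13/2*(1 - 27)/3416 - 4219/2621 = -2*13/2*(-26)*(1/3416) - 4219*1/2621 = 338*(1/3416) - 4219/2621 = 169/1708 - 4219/2621 = -6763103/4476668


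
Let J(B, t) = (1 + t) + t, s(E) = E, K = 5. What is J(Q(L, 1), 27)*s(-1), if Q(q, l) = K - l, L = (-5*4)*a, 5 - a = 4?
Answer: -55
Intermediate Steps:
a = 1 (a = 5 - 1*4 = 5 - 4 = 1)
L = -20 (L = -5*4*1 = -20*1 = -20)
Q(q, l) = 5 - l
J(B, t) = 1 + 2*t
J(Q(L, 1), 27)*s(-1) = (1 + 2*27)*(-1) = (1 + 54)*(-1) = 55*(-1) = -55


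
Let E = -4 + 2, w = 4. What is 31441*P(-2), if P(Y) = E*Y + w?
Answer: 251528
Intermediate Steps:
E = -2
P(Y) = 4 - 2*Y (P(Y) = -2*Y + 4 = 4 - 2*Y)
31441*P(-2) = 31441*(4 - 2*(-2)) = 31441*(4 + 4) = 31441*8 = 251528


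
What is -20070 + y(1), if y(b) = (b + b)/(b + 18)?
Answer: -381328/19 ≈ -20070.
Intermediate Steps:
y(b) = 2*b/(18 + b) (y(b) = (2*b)/(18 + b) = 2*b/(18 + b))
-20070 + y(1) = -20070 + 2*1/(18 + 1) = -20070 + 2*1/19 = -20070 + 2*1*(1/19) = -20070 + 2/19 = -381328/19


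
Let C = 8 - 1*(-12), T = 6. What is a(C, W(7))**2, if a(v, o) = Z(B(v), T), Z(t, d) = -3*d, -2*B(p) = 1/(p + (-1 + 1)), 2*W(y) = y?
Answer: 324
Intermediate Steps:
W(y) = y/2
C = 20 (C = 8 + 12 = 20)
B(p) = -1/(2*p) (B(p) = -1/(2*(p + (-1 + 1))) = -1/(2*(p + 0)) = -1/(2*p))
a(v, o) = -18 (a(v, o) = -3*6 = -18)
a(C, W(7))**2 = (-18)**2 = 324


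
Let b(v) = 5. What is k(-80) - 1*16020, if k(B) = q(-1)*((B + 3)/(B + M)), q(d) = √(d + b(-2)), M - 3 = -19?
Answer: -768883/48 ≈ -16018.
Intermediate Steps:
M = -16 (M = 3 - 19 = -16)
q(d) = √(5 + d) (q(d) = √(d + 5) = √(5 + d))
k(B) = 2*(3 + B)/(-16 + B) (k(B) = √(5 - 1)*((B + 3)/(B - 16)) = √4*((3 + B)/(-16 + B)) = 2*((3 + B)/(-16 + B)) = 2*(3 + B)/(-16 + B))
k(-80) - 1*16020 = 2*(3 - 80)/(-16 - 80) - 1*16020 = 2*(-77)/(-96) - 16020 = 2*(-1/96)*(-77) - 16020 = 77/48 - 16020 = -768883/48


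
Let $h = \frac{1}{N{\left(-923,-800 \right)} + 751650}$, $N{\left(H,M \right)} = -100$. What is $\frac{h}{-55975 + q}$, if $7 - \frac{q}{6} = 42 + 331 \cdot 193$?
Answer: $- \frac{1}{330293448650} \approx -3.0276 \cdot 10^{-12}$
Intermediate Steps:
$q = -383508$ ($q = 42 - 6 \left(42 + 331 \cdot 193\right) = 42 - 6 \left(42 + 63883\right) = 42 - 383550 = -383508$)
$h = \frac{1}{751550}$ ($h = \frac{1}{-100 + 751650} = \frac{1}{751550} \approx 1.3306 \cdot 10^{-6}$)
$\frac{h}{-55975 + q} = \frac{1}{751550 \left(-55975 - 383508\right)} = \frac{1}{751550 \left(-439483\right)} = \frac{1}{751550} \left(- \frac{1}{439483}\right) = - \frac{1}{330293448650}$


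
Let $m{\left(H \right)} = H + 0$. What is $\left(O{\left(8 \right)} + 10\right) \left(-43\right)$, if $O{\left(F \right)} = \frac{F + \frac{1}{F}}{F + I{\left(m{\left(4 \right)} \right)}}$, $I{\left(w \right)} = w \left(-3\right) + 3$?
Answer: $- \frac{645}{8} \approx -80.625$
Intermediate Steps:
$m{\left(H \right)} = H$
$I{\left(w \right)} = 3 - 3 w$ ($I{\left(w \right)} = - 3 w + 3 = 3 - 3 w$)
$O{\left(F \right)} = \frac{F + \frac{1}{F}}{-9 + F}$ ($O{\left(F \right)} = \frac{F + \frac{1}{F}}{F + \left(3 - 12\right)} = \frac{F + \frac{1}{F}}{F - 9} = \frac{F + \frac{1}{F}}{-9 + F}$)
$\left(O{\left(8 \right)} + 10\right) \left(-43\right) = \left(\frac{1 + 8^{2}}{8 \left(-9 + 8\right)} + 10\right) \left(-43\right) = \left(\frac{1 + 64}{8 \left(-1\right)} + 10\right) \left(-43\right) = \left(\frac{1}{8} \left(-1\right) 65 + 10\right) \left(-43\right) = \left(- \frac{65}{8} + 10\right) \left(-43\right) = \frac{15}{8} \left(-43\right) = - \frac{645}{8}$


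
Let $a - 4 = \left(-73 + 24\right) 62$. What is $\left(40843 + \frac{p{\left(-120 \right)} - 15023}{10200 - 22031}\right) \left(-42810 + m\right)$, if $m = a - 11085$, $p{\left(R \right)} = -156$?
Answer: $- \frac{27509727345448}{11831} \approx -2.3252 \cdot 10^{9}$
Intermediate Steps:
$a = -3034$ ($a = 4 + \left(-73 + 24\right) 62 = 4 - 3038 = -3034$)
$m = -14119$ ($m = -3034 - 11085 = -14119$)
$\left(40843 + \frac{p{\left(-120 \right)} - 15023}{10200 - 22031}\right) \left(-42810 + m\right) = \left(40843 + \frac{-156 - 15023}{10200 - 22031}\right) \left(-42810 - 14119\right) = \left(40843 - \frac{15179}{-11831}\right) \left(-56929\right) = \left(40843 - - \frac{15179}{11831}\right) \left(-56929\right) = \left(40843 + \frac{15179}{11831}\right) \left(-56929\right) = \frac{483228712}{11831} \left(-56929\right) = - \frac{27509727345448}{11831}$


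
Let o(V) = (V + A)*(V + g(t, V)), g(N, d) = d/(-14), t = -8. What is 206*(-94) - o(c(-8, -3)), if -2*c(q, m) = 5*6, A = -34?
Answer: -40093/2 ≈ -20047.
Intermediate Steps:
c(q, m) = -15 (c(q, m) = -5*6/2 = -½*30 = -15)
g(N, d) = -d/14 (g(N, d) = d*(-1/14) = -d/14)
o(V) = 13*V*(-34 + V)/14 (o(V) = (V - 34)*(V - V/14) = (-34 + V)*(13*V/14) = 13*V*(-34 + V)/14)
206*(-94) - o(c(-8, -3)) = 206*(-94) - 13*(-15)*(-34 - 15)/14 = -19364 - 13*(-15)*(-49)/14 = -19364 - 1*1365/2 = -19364 - 1365/2 = -40093/2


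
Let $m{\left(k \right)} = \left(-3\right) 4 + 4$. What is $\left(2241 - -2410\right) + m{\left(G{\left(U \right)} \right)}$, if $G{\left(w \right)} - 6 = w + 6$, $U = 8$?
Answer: $4643$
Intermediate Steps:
$G{\left(w \right)} = 12 + w$ ($G{\left(w \right)} = 6 + \left(w + 6\right) = 6 + \left(6 + w\right) = 12 + w$)
$m{\left(k \right)} = -8$ ($m{\left(k \right)} = -12 + 4 = -8$)
$\left(2241 - -2410\right) + m{\left(G{\left(U \right)} \right)} = \left(2241 - -2410\right) - 8 = \left(2241 + 2410\right) - 8 = 4651 - 8 = 4643$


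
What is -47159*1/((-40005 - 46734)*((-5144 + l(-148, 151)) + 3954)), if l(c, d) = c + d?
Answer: -47159/102959193 ≈ -0.00045804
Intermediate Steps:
-47159*1/((-40005 - 46734)*((-5144 + l(-148, 151)) + 3954)) = -47159*1/((-40005 - 46734)*((-5144 + (-148 + 151)) + 3954)) = -47159*(-1/(86739*((-5144 + 3) + 3954))) = -47159*(-1/(86739*(-5141 + 3954))) = -47159/((-1187*(-86739))) = -47159/102959193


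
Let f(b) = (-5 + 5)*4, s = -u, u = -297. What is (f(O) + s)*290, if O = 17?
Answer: 86130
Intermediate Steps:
s = 297 (s = -1*(-297) = 297)
f(b) = 0 (f(b) = 0*4 = 0)
(f(O) + s)*290 = (0 + 297)*290 = 297*290 = 86130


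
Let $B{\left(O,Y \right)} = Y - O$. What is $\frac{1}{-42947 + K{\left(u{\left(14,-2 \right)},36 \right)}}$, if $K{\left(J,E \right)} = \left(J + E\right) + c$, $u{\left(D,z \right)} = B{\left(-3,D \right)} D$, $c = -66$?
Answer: $- \frac{1}{42739} \approx -2.3398 \cdot 10^{-5}$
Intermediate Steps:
$u{\left(D,z \right)} = D \left(3 + D\right)$ ($u{\left(D,z \right)} = \left(D - -3\right) D = \left(D + 3\right) D = \left(3 + D\right) D = D \left(3 + D\right)$)
$K{\left(J,E \right)} = -66 + E + J$ ($K{\left(J,E \right)} = \left(J + E\right) - 66 = \left(E + J\right) - 66 = -66 + E + J$)
$\frac{1}{-42947 + K{\left(u{\left(14,-2 \right)},36 \right)}} = \frac{1}{-42947 + \left(-66 + 36 + 14 \left(3 + 14\right)\right)} = \frac{1}{-42947 + \left(-66 + 36 + 14 \cdot 17\right)} = \frac{1}{-42947 + \left(-66 + 36 + 238\right)} = \frac{1}{-42947 + 208} = \frac{1}{-42739} = - \frac{1}{42739}$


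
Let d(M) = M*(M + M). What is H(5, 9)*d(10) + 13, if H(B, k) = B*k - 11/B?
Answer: 8573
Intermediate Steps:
d(M) = 2*M**2 (d(M) = M*(2*M) = 2*M**2)
H(B, k) = -11/B + B*k
H(5, 9)*d(10) + 13 = (-11/5 + 5*9)*(2*10**2) + 13 = (-11*1/5 + 45)*(2*100) + 13 = (-11/5 + 45)*200 + 13 = (214/5)*200 + 13 = 8560 + 13 = 8573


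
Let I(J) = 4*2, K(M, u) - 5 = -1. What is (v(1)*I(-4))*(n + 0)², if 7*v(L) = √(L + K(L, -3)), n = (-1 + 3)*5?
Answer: 800*√5/7 ≈ 255.55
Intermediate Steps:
K(M, u) = 4 (K(M, u) = 5 - 1 = 4)
n = 10 (n = 2*5 = 10)
I(J) = 8
v(L) = √(4 + L)/7 (v(L) = √(L + 4)/7 = √(4 + L)/7)
(v(1)*I(-4))*(n + 0)² = ((√(4 + 1)/7)*8)*(10 + 0)² = ((√5/7)*8)*10² = (8*√5/7)*100 = 800*√5/7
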